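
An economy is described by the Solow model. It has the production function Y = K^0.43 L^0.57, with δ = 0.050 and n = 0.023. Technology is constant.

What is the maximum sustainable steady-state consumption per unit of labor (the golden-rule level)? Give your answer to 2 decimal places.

At the golden rule, f'(k) = n + δ, so α·k^(α−1) = n + δ and k_gold = (α/(n + δ))^(1/(1−α)).
k_gold = (0.43/0.073)^(1/0.57) = 5.8904^1.7544 ≈ 22.4462
c_gold = f(k_gold) − (n + δ)·k_gold = 3.8106 − 0.073×22.4462 ≈ 2.1720

c_gold ≈ 2.17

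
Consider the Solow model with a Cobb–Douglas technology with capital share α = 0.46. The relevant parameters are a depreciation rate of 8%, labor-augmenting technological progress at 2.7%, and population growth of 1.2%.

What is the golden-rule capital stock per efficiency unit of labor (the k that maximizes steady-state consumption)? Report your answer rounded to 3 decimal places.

The golden rule sets f'(k) = n + g + δ, i.e. α·k^(α−1) = n + g + δ.
So k^(1−α) = α / (n + g + δ) = 0.46 / 0.119 = 3.8655.
k_gold = 3.8655^(1/0.54) ≈ 12.2298

k_gold ≈ 12.230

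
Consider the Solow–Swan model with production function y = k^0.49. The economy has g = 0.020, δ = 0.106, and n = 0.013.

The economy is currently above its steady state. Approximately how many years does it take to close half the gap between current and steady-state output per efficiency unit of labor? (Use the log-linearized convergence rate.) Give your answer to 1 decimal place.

Near the steady state the convergence rate is λ = (1 − α)(n + g + δ).
λ = (1 − 0.49) × 0.139 = 0.51 × 0.139 = 0.07089
Half-life = ln 2 / λ = 0.6931 / 0.07089 ≈ 9.78 years

half-life ≈ 9.8 years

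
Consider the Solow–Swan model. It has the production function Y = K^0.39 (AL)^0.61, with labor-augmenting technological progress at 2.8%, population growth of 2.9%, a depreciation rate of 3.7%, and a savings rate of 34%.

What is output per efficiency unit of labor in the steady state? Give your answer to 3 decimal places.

Steady state requires s·f(k) = (n + g + δ)·k, i.e. s·k^α = (n + g + δ)·k.
Rearranging, k^(1−α) = s / (n + g + δ).
k^0.61 = 0.34 / (0.029 + 0.028 + 0.037) = 0.34 / 0.094 = 3.6170
k* = 3.6170^(1/0.61) ≈ 8.2286
y* = (k*)^α = 8.2286^0.39 ≈ 2.2750

y* ≈ 2.275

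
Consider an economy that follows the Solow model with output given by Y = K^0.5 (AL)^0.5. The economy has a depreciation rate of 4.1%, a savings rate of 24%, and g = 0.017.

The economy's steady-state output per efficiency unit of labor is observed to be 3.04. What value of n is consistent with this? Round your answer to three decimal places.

Steady state requires s·f(k) = (n + g + δ)·k, i.e. s·k^α = (n + g + δ)·k.
Since y* = [s/(n + g + δ)]^(α/(1−α)), we have s/(n + g + δ) = (y*)^((1−α)/α) = 3.04^1 = 3.0400.
Therefore n + g + δ = s / 3.0400 = 0.24 / 3.0400 = 0.0789, so n = 0.0789 − 0.058 = 0.0209.

n ≈ 0.021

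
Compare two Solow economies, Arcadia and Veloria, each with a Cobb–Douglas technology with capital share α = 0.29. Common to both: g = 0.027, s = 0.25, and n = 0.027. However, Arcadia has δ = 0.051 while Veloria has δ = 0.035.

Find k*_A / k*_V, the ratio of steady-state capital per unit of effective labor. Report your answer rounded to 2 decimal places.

k*_A / k*_V ≈ 0.79

Steady-state k* = [s/(n + g + δ)]^(1/(1−α)), so the ratio is [ (s_A/(n + g + δ)_A) / (s_V/(n + g + δ)_V) ]^1.4085.
s_A/(n + g + δ)_A = 0.25/0.105 = 2.3810; s_V/(n + g + δ)_V = 0.25/0.089 = 2.8090.
Ratio = (2.3810/2.8090)^1.4085 = 0.8476^1.4085 ≈ 0.7922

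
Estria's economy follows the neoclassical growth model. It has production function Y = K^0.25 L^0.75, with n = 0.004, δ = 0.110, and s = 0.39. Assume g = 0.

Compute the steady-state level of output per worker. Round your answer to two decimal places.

Steady state requires s·f(k) = (n + δ)·k, i.e. s·k^α = (n + δ)·k.
Dividing both sides by k: k^(1−α) = s / (n + δ).
k^0.75 = 0.39 / (0.004 + 0.110) = 0.39 / 0.114 = 3.4211
k* = 3.4211^(1/0.75) ≈ 5.1549
y* = (k*)^α = 5.1549^0.25 ≈ 1.5068

y* ≈ 1.51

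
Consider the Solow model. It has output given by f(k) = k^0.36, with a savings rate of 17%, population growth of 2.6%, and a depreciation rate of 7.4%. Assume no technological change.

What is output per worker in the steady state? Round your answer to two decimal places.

y* = 1.35

In steady state, investment equals break-even investment: s·k^α = (n + δ)·k.
Rearranging, k^(1−α) = s / (n + δ).
k^0.64 = 0.17 / (0.026 + 0.074) = 0.17 / 0.100 = 1.7000
k* = 1.7000^(1/0.64) ≈ 2.2913
y* = (k*)^α = 2.2913^0.36 ≈ 1.3478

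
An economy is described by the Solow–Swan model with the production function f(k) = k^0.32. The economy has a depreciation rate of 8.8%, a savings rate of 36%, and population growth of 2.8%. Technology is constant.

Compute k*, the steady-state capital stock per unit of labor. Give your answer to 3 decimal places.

At the steady state, Δk = 0, so s·k^α = (n + δ)·k.
Dividing both sides by k: k^(1−α) = s / (n + δ).
k^0.68 = 0.36 / (0.028 + 0.088) = 0.36 / 0.116 = 3.1034
k* = 3.1034^(1/0.68) ≈ 5.2880

k* = 5.288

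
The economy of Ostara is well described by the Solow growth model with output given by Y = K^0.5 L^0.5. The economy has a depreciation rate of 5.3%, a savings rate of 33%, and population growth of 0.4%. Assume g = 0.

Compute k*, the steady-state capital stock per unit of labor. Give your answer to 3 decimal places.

k* ≈ 33.518

At the steady state, Δk = 0, so s·k^α = (n + δ)·k.
Dividing both sides by k: k^(1−α) = s / (n + δ).
k^0.5 = 0.33 / (0.004 + 0.053) = 0.33 / 0.057 = 5.7895
k* = 5.7895^(1/0.5) ≈ 33.5183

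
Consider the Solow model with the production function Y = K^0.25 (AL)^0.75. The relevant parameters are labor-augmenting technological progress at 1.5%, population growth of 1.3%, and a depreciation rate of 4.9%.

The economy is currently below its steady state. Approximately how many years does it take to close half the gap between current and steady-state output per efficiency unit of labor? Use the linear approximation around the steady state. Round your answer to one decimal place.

Near the steady state the convergence rate is λ = (1 − α)(n + g + δ).
λ = (1 − 0.25) × 0.077 = 0.75 × 0.077 = 0.05775
Half-life = ln 2 / λ = 0.6931 / 0.05775 ≈ 12.00 years

t_½ ≈ 12.0 years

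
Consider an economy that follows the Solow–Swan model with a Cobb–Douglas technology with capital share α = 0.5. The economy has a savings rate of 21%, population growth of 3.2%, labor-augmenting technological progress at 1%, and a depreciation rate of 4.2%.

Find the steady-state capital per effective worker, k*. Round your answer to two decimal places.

Steady state requires s·f(k) = (n + g + δ)·k, i.e. s·k^α = (n + g + δ)·k.
Rearranging, k^(1−α) = s / (n + g + δ).
k^0.5 = 0.21 / (0.032 + 0.010 + 0.042) = 0.21 / 0.084 = 2.5000
k* = 2.5000^(1/0.5) ≈ 6.2500

k* = 6.25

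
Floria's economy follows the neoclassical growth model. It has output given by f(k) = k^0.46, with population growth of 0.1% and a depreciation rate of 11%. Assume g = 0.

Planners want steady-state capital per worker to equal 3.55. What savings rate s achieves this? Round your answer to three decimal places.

s ≈ 0.220

Steady state requires s·f(k) = (n + δ)·k, i.e. s·k^α = (n + δ)·k.
So s / (n + δ) = (k*)^(1−α) = 3.55^0.54 = 1.9821.
Therefore s = 1.9821 × (n + δ) = 1.9821 × 0.111 = 0.2200.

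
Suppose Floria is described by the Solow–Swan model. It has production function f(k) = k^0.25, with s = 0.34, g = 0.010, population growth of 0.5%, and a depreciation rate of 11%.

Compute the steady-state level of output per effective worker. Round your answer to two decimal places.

y* ≈ 1.40

Steady state requires s·f(k) = (n + g + δ)·k, i.e. s·k^α = (n + g + δ)·k.
Rearranging, k^(1−α) = s / (n + g + δ).
k^0.75 = 0.34 / (0.005 + 0.010 + 0.110) = 0.34 / 0.125 = 2.7200
k* = 2.7200^(1/0.75) ≈ 3.7969
y* = (k*)^α = 3.7969^0.25 ≈ 1.3959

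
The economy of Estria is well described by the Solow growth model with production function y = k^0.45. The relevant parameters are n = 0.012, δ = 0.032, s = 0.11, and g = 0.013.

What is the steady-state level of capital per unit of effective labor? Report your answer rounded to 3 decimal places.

k* = 3.305

At the steady state, Δk = 0, so s·k^α = (n + g + δ)·k.
Rearranging, k^(1−α) = s / (n + g + δ).
k^0.55 = 0.11 / (0.012 + 0.013 + 0.032) = 0.11 / 0.057 = 1.9298
k* = 1.9298^(1/0.55) ≈ 3.3046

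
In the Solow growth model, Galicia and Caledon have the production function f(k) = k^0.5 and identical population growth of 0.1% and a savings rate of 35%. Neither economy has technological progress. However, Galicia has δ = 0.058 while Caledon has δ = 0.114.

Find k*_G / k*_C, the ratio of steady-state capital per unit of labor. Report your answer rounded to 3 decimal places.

Steady-state k* = [s/(n + δ)]^(1/(1−α)), so the ratio is [ (s_G/(n + δ)_G) / (s_C/(n + δ)_C) ]^2.
s_G/(n + δ)_G = 0.35/0.059 = 5.9322; s_C/(n + δ)_C = 0.35/0.115 = 3.0435.
Ratio = (5.9322/3.0435)^2 = 1.9491^2 ≈ 3.7990

k*_G / k*_C ≈ 3.799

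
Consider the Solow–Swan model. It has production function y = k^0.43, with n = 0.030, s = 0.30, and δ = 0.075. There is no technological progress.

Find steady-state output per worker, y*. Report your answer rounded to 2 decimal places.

y* ≈ 2.21

Steady state requires s·f(k) = (n + δ)·k, i.e. s·k^α = (n + δ)·k.
Rearranging, k^(1−α) = s / (n + δ).
k^0.57 = 0.30 / (0.030 + 0.075) = 0.30 / 0.105 = 2.8571
k* = 2.8571^(1/0.57) ≈ 6.3077
y* = (k*)^α = 6.3077^0.43 ≈ 2.2077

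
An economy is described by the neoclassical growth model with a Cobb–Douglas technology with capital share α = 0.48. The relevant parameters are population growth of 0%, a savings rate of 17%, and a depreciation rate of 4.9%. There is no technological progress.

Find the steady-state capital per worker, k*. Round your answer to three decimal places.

At the steady state, Δk = 0, so s·k^α = (n + δ)·k.
Rearranging, k^(1−α) = s / (n + δ).
k^0.52 = 0.17 / (0.000 + 0.049) = 0.17 / 0.049 = 3.4694
k* = 3.4694^(1/0.52) ≈ 10.9383

k* = 10.938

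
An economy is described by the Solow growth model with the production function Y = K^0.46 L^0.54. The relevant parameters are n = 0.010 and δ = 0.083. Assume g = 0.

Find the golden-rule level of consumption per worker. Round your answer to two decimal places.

At the golden rule, f'(k) = n + δ, so α·k^(α−1) = n + δ and k_gold = (α/(n + δ))^(1/(1−α)).
k_gold = (0.46/0.093)^(1/0.54) = 4.9462^1.8519 ≈ 19.3073
c_gold = f(k_gold) − (n + δ)·k_gold = 3.9033 − 0.093×19.3073 ≈ 2.1077

c_gold ≈ 2.11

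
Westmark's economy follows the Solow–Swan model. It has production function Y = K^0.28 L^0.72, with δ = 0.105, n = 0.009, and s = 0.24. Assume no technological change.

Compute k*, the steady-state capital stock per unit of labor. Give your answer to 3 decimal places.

k* = 2.812

At the steady state, Δk = 0, so s·k^α = (n + δ)·k.
Rearranging, k^(1−α) = s / (n + δ).
k^0.72 = 0.24 / (0.009 + 0.105) = 0.24 / 0.114 = 2.1053
k* = 2.1053^(1/0.72) ≈ 2.8122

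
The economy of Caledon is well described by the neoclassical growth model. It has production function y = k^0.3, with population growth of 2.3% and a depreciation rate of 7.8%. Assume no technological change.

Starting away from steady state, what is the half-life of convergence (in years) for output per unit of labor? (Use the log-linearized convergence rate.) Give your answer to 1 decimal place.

half-life ≈ 9.8 years

Near the steady state the convergence rate is λ = (1 − α)(n + δ).
λ = (1 − 0.3) × 0.101 = 0.7 × 0.101 = 0.0707
Half-life = ln 2 / λ = 0.6931 / 0.0707 ≈ 9.80 years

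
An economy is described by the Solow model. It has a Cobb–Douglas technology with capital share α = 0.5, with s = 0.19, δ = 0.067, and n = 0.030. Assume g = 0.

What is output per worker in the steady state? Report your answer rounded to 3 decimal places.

y* ≈ 1.959

Steady state requires s·f(k) = (n + δ)·k, i.e. s·k^α = (n + δ)·k.
Dividing both sides by k: k^(1−α) = s / (n + δ).
k^0.5 = 0.19 / (0.030 + 0.067) = 0.19 / 0.097 = 1.9588
k* = 1.9588^(1/0.5) ≈ 3.8369
y* = (k*)^α = 3.8369^0.5 ≈ 1.9588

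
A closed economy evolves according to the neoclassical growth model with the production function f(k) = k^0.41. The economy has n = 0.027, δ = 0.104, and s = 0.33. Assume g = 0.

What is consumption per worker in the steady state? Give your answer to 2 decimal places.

At the steady state, Δk = 0, so s·k^α = (n + δ)·k.
Dividing both sides by k: k^(1−α) = s / (n + δ).
k^0.59 = 0.33 / (0.027 + 0.104) = 0.33 / 0.131 = 2.5191
k* = 2.5191^(1/0.59) ≈ 4.7871
y* = (k*)^α = 4.7871^0.41 ≈ 1.9003
c* = (1 − s)·y* = (1 − 0.33) × 1.9003 ≈ 1.2732

c* = 1.27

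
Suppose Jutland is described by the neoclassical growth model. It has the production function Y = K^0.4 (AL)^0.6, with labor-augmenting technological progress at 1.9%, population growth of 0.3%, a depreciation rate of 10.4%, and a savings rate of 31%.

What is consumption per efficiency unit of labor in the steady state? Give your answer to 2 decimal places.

c* = 1.26

At the steady state, Δk = 0, so s·k^α = (n + g + δ)·k.
Dividing both sides by k: k^(1−α) = s / (n + g + δ).
k^0.6 = 0.31 / (0.003 + 0.019 + 0.104) = 0.31 / 0.126 = 2.4603
k* = 2.4603^(1/0.6) ≈ 4.4838
y* = (k*)^α = 4.4838^0.4 ≈ 1.8225
c* = (1 − s)·y* = (1 − 0.31) × 1.8225 ≈ 1.2575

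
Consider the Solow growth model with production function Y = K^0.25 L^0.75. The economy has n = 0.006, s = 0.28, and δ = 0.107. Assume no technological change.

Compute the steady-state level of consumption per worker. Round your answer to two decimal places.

c* ≈ 0.97

In steady state, investment equals break-even investment: s·k^α = (n + δ)·k.
Rearranging, k^(1−α) = s / (n + δ).
k^0.75 = 0.28 / (0.006 + 0.107) = 0.28 / 0.113 = 2.4779
k* = 2.4779^(1/0.75) ≈ 3.3531
y* = (k*)^α = 3.3531^0.25 ≈ 1.3532
c* = (1 − s)·y* = (1 − 0.28) × 1.3532 ≈ 0.9743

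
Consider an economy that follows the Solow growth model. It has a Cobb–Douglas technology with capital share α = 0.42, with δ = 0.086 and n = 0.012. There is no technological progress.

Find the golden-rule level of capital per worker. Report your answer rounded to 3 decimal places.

k_gold ≈ 12.294

The golden rule sets f'(k) = n + δ, i.e. α·k^(α−1) = n + δ.
So k^(1−α) = α / (n + δ) = 0.42 / 0.098 = 4.2857.
k_gold = 4.2857^(1/0.58) ≈ 12.2940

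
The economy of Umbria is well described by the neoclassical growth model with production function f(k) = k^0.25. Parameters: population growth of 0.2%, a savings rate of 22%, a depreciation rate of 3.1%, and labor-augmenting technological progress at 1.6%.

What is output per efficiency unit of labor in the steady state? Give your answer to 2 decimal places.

Steady state requires s·f(k) = (n + g + δ)·k, i.e. s·k^α = (n + g + δ)·k.
Rearranging, k^(1−α) = s / (n + g + δ).
k^0.75 = 0.22 / (0.002 + 0.016 + 0.031) = 0.22 / 0.049 = 4.4898
k* = 4.4898^(1/0.75) ≈ 7.4069
y* = (k*)^α = 7.4069^0.25 ≈ 1.6497

y* = 1.65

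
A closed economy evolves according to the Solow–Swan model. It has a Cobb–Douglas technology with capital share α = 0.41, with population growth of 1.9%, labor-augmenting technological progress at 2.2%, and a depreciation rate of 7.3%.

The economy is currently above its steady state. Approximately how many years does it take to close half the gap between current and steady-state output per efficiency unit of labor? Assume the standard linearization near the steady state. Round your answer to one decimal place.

Near the steady state the convergence rate is λ = (1 − α)(n + g + δ).
λ = (1 − 0.41) × 0.114 = 0.59 × 0.114 = 0.06726
Half-life = ln 2 / λ = 0.6931 / 0.06726 ≈ 10.30 years

half-life ≈ 10.3 years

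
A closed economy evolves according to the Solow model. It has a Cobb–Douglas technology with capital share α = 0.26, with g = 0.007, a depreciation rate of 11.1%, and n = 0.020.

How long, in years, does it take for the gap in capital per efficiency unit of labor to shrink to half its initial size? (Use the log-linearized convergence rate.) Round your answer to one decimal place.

t_½ ≈ 6.8 years

Near the steady state the convergence rate is λ = (1 − α)(n + g + δ).
λ = (1 − 0.26) × 0.138 = 0.74 × 0.138 = 0.10212
Half-life = ln 2 / λ = 0.6931 / 0.10212 ≈ 6.79 years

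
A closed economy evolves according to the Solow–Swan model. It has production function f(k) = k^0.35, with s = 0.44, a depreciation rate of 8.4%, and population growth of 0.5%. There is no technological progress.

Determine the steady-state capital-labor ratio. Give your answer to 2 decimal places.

k* ≈ 11.69

Steady state requires s·f(k) = (n + δ)·k, i.e. s·k^α = (n + δ)·k.
Rearranging, k^(1−α) = s / (n + δ).
k^0.65 = 0.44 / (0.005 + 0.084) = 0.44 / 0.089 = 4.9438
k* = 4.9438^(1/0.65) ≈ 11.6892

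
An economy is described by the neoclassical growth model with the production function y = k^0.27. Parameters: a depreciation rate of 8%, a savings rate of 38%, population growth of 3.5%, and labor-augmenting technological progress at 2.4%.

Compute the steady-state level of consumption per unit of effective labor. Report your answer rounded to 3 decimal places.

c* = 0.899

Steady state requires s·f(k) = (n + g + δ)·k, i.e. s·k^α = (n + g + δ)·k.
Dividing both sides by k: k^(1−α) = s / (n + g + δ).
k^0.73 = 0.38 / (0.035 + 0.024 + 0.080) = 0.38 / 0.139 = 2.7338
k* = 2.7338^(1/0.73) ≈ 3.9656
y* = (k*)^α = 3.9656^0.27 ≈ 1.4506
c* = (1 − s)·y* = (1 − 0.38) × 1.4506 ≈ 0.8994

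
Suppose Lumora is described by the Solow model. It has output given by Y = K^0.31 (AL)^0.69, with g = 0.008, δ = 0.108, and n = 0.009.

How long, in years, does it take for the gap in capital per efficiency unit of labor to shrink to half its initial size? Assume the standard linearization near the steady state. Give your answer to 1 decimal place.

Near the steady state the convergence rate is λ = (1 − α)(n + g + δ).
λ = (1 − 0.31) × 0.125 = 0.69 × 0.125 = 0.08625
Half-life = ln 2 / λ = 0.6931 / 0.08625 ≈ 8.04 years

half-life ≈ 8.0 years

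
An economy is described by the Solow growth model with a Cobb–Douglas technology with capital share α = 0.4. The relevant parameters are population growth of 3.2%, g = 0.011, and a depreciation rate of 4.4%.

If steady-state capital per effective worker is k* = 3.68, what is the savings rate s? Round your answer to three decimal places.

Steady state requires s·f(k) = (n + g + δ)·k, i.e. s·k^α = (n + g + δ)·k.
So s / (n + g + δ) = (k*)^(1−α) = 3.68^0.6 = 2.1853.
Therefore s = 2.1853 × (n + g + δ) = 2.1853 × 0.087 = 0.1901.

s ≈ 0.190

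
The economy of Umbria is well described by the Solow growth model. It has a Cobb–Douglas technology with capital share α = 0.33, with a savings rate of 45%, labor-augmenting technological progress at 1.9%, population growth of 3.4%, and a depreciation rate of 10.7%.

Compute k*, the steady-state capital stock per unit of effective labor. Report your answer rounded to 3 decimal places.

At the steady state, Δk = 0, so s·k^α = (n + g + δ)·k.
Rearranging, k^(1−α) = s / (n + g + δ).
k^0.67 = 0.45 / (0.034 + 0.019 + 0.107) = 0.45 / 0.160 = 2.8125
k* = 2.8125^(1/0.67) ≈ 4.6804

k* = 4.680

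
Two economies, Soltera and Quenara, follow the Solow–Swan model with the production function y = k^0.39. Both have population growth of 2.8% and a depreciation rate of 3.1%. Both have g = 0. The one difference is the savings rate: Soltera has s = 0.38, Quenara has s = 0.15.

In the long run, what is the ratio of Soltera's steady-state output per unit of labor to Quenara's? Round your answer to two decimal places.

Steady-state y* = [s/(n + δ)]^(α/(1−α)), so the ratio is [ (s_S/(n + δ)_S) / (s_Q/(n + δ)_Q) ]^0.6393.
s_S/(n + δ)_S = 0.38/0.059 = 6.4407; s_Q/(n + δ)_Q = 0.15/0.059 = 2.5424.
Ratio = (6.4407/2.5424)^0.6393 = 2.5333^0.6393 ≈ 1.8117

y*_S / y*_Q ≈ 1.81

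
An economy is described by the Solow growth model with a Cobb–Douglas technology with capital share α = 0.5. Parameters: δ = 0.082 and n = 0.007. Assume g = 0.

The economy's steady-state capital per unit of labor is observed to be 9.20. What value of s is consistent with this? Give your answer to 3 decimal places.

In steady state, investment equals break-even investment: s·k^α = (n + δ)·k.
So s / (n + δ) = (k*)^(1−α) = 9.20^0.5 = 3.0332.
Therefore s = 3.0332 × (n + δ) = 3.0332 × 0.089 = 0.2700.

s ≈ 0.270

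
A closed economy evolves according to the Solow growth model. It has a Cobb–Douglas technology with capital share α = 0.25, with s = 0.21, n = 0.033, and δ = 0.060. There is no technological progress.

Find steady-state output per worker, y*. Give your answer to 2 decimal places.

At the steady state, Δk = 0, so s·k^α = (n + δ)·k.
Dividing both sides by k: k^(1−α) = s / (n + δ).
k^0.75 = 0.21 / (0.033 + 0.060) = 0.21 / 0.093 = 2.2581
k* = 2.2581^(1/0.75) ≈ 2.9625
y* = (k*)^α = 2.9625^0.25 ≈ 1.3119

y* = 1.31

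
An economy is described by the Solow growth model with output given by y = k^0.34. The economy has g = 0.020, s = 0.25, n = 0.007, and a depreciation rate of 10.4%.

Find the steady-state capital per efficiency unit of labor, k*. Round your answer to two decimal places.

At the steady state, Δk = 0, so s·k^α = (n + g + δ)·k.
Dividing both sides by k: k^(1−α) = s / (n + g + δ).
k^0.66 = 0.25 / (0.007 + 0.020 + 0.104) = 0.25 / 0.131 = 1.9084
k* = 1.9084^(1/0.66) ≈ 2.6623

k* ≈ 2.66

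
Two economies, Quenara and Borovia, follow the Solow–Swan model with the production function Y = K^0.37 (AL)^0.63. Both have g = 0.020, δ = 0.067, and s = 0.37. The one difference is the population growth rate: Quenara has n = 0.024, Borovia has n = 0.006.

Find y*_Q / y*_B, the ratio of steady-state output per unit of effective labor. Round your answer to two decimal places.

y*_Q / y*_B ≈ 0.90

Steady-state y* = [s/(n + g + δ)]^(α/(1−α)), so the ratio is [ (s_Q/(n + g + δ)_Q) / (s_B/(n + g + δ)_B) ]^0.5873.
s_Q/(n + g + δ)_Q = 0.37/0.111 = 3.3333; s_B/(n + g + δ)_B = 0.37/0.093 = 3.9785.
Ratio = (3.3333/3.9785)^0.5873 = 0.8378^0.5873 ≈ 0.9013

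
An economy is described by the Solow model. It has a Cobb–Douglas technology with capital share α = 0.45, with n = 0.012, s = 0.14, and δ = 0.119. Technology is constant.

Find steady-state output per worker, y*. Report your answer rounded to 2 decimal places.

In steady state, investment equals break-even investment: s·k^α = (n + δ)·k.
Rearranging, k^(1−α) = s / (n + δ).
k^0.55 = 0.14 / (0.012 + 0.119) = 0.14 / 0.131 = 1.0687
k* = 1.0687^(1/0.55) ≈ 1.1284
y* = (k*)^α = 1.1284^0.45 ≈ 1.0559

y* ≈ 1.06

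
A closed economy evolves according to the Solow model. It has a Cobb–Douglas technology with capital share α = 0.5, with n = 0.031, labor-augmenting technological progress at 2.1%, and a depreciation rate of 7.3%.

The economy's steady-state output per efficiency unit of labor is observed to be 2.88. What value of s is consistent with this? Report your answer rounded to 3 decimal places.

s ≈ 0.360

In steady state, investment equals break-even investment: s·k^α = (n + g + δ)·k.
Since y* = [s/(n + g + δ)]^(α/(1−α)), we have s/(n + g + δ) = (y*)^((1−α)/α) = 2.88^1 = 2.8800.
Therefore s = 2.8800 × (n + g + δ) = 2.8800 × 0.125 = 0.3600.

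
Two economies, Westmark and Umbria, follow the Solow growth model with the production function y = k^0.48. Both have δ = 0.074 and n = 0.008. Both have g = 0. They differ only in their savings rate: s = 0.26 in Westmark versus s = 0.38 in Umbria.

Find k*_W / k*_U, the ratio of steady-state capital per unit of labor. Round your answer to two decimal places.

k*_W / k*_U ≈ 0.48

Steady-state k* = [s/(n + δ)]^(1/(1−α)), so the ratio is [ (s_W/(n + δ)_W) / (s_U/(n + δ)_U) ]^1.9231.
s_W/(n + δ)_W = 0.26/0.082 = 3.1707; s_U/(n + δ)_U = 0.38/0.082 = 4.6341.
Ratio = (3.1707/4.6341)^1.9231 = 0.6842^1.9231 ≈ 0.4820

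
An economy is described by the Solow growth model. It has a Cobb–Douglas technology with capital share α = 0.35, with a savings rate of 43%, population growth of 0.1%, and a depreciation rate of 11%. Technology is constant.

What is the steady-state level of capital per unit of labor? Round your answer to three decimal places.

k* = 8.032

In steady state, investment equals break-even investment: s·k^α = (n + δ)·k.
Dividing both sides by k: k^(1−α) = s / (n + δ).
k^0.65 = 0.43 / (0.001 + 0.110) = 0.43 / 0.111 = 3.8739
k* = 3.8739^(1/0.65) ≈ 8.0324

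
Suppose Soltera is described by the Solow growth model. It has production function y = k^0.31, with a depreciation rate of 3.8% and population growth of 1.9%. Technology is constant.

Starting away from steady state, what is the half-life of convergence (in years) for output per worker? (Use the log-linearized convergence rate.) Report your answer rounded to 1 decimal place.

about 17.6 years

Near the steady state the convergence rate is λ = (1 − α)(n + δ).
λ = (1 − 0.31) × 0.057 = 0.69 × 0.057 = 0.03933
Half-life = ln 2 / λ = 0.6931 / 0.03933 ≈ 17.62 years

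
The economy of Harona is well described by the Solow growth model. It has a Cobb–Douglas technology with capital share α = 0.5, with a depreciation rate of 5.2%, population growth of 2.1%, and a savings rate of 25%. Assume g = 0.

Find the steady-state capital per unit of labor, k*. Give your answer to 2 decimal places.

k* ≈ 11.73

In steady state, investment equals break-even investment: s·k^α = (n + δ)·k.
Rearranging, k^(1−α) = s / (n + δ).
k^0.5 = 0.25 / (0.021 + 0.052) = 0.25 / 0.073 = 3.4247
k* = 3.4247^(1/0.5) ≈ 11.7286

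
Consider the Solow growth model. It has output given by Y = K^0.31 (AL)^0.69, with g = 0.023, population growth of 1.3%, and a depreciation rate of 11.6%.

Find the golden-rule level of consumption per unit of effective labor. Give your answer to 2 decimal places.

c_gold ≈ 0.95

At the golden rule, f'(k) = n + g + δ, so α·k^(α−1) = n + g + δ and k_gold = (α/(n + g + δ))^(1/(1−α)).
k_gold = (0.31/0.152)^(1/0.69) = 2.0395^1.4493 ≈ 2.8093
c_gold = f(k_gold) − (n + g + δ)·k_gold = 1.3774 − 0.152×2.8093 ≈ 0.9504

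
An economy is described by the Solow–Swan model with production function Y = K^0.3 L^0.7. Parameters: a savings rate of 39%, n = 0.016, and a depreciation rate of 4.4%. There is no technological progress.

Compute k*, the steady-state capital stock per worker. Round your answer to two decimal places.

Steady state requires s·f(k) = (n + δ)·k, i.e. s·k^α = (n + δ)·k.
Dividing both sides by k: k^(1−α) = s / (n + δ).
k^0.7 = 0.39 / (0.016 + 0.044) = 0.39 / 0.060 = 6.5000
k* = 6.5000^(1/0.7) ≈ 14.4979

k* = 14.50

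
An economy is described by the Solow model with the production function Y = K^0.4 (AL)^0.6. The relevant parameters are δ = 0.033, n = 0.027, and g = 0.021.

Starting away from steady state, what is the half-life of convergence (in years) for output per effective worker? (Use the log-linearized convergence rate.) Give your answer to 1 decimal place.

Near the steady state the convergence rate is λ = (1 − α)(n + g + δ).
λ = (1 − 0.4) × 0.081 = 0.6 × 0.081 = 0.0486
Half-life = ln 2 / λ = 0.6931 / 0.0486 ≈ 14.26 years

t_½ ≈ 14.3 years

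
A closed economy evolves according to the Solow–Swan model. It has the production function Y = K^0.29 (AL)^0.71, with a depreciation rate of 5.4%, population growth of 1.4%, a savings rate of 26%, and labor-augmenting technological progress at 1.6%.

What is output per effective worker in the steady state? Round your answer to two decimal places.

At the steady state, Δk = 0, so s·k^α = (n + g + δ)·k.
Rearranging, k^(1−α) = s / (n + g + δ).
k^0.71 = 0.26 / (0.014 + 0.016 + 0.054) = 0.26 / 0.084 = 3.0952
k* = 3.0952^(1/0.71) ≈ 4.9103
y* = (k*)^α = 4.9103^0.29 ≈ 1.5864

y* = 1.59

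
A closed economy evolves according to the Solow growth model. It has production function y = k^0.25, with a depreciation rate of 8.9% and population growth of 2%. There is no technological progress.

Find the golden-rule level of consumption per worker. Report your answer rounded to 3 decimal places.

c_gold ≈ 0.989

At the golden rule, f'(k) = n + δ, so α·k^(α−1) = n + δ and k_gold = (α/(n + δ))^(1/(1−α)).
k_gold = (0.25/0.109)^(1/0.75) = 2.2936^1.3333 ≈ 3.0247
c_gold = f(k_gold) − (n + δ)·k_gold = 1.3188 − 0.109×3.0247 ≈ 0.9891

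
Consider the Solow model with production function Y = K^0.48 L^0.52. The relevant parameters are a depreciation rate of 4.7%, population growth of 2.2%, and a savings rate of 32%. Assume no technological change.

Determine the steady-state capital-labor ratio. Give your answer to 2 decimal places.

In steady state, investment equals break-even investment: s·k^α = (n + δ)·k.
Rearranging, k^(1−α) = s / (n + δ).
k^0.52 = 0.32 / (0.022 + 0.047) = 0.32 / 0.069 = 4.6377
k* = 4.6377^(1/0.52) ≈ 19.1140

k* ≈ 19.11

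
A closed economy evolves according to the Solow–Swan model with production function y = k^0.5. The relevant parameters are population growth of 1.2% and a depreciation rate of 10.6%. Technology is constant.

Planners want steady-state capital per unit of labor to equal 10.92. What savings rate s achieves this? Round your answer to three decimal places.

At the steady state, Δk = 0, so s·k^α = (n + δ)·k.
So s / (n + δ) = (k*)^(1−α) = 10.92^0.5 = 3.3045.
Therefore s = 3.3045 × (n + δ) = 3.3045 × 0.118 = 0.3899.

s ≈ 0.390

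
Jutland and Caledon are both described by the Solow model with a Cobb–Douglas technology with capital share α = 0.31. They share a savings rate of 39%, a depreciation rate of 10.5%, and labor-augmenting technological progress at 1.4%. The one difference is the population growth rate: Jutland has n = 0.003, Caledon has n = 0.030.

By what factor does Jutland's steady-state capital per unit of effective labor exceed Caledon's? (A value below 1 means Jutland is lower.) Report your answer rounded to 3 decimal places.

k*_J / k*_C ≈ 1.336

Steady-state k* = [s/(n + g + δ)]^(1/(1−α)), so the ratio is [ (s_J/(n + g + δ)_J) / (s_C/(n + g + δ)_C) ]^1.4493.
s_J/(n + g + δ)_J = 0.39/0.122 = 3.1967; s_C/(n + g + δ)_C = 0.39/0.149 = 2.6174.
Ratio = (3.1967/2.6174)^1.4493 = 1.2213^1.4493 ≈ 1.3361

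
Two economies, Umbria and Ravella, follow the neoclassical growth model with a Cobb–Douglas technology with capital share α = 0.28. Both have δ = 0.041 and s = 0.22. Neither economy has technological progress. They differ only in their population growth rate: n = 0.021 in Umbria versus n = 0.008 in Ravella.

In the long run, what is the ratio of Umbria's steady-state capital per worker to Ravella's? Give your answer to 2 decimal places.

ratio ≈ 0.72

Steady-state k* = [s/(n + δ)]^(1/(1−α)), so the ratio is [ (s_U/(n + δ)_U) / (s_R/(n + δ)_R) ]^1.3889.
s_U/(n + δ)_U = 0.22/0.062 = 3.5484; s_R/(n + δ)_R = 0.22/0.049 = 4.4898.
Ratio = (3.5484/4.4898)^1.3889 = 0.7903^1.3889 ≈ 0.7212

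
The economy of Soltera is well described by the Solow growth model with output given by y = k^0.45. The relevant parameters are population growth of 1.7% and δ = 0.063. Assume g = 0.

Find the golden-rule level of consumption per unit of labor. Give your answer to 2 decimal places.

At the golden rule, f'(k) = n + δ, so α·k^(α−1) = n + δ and k_gold = (α/(n + δ))^(1/(1−α)).
k_gold = (0.45/0.080)^(1/0.55) = 5.6250^1.8182 ≈ 23.1139
c_gold = f(k_gold) − (n + δ)·k_gold = 4.1091 − 0.080×23.1139 ≈ 2.2600

c_gold ≈ 2.26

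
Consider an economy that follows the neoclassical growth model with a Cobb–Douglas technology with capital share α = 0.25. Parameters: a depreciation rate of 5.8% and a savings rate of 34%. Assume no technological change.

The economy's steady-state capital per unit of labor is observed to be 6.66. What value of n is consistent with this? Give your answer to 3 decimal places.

n ≈ 0.024

Steady state requires s·f(k) = (n + δ)·k, i.e. s·k^α = (n + δ)·k.
So s / (n + δ) = (k*)^(1−α) = 6.66^0.75 = 4.1458.
Therefore n + δ = s / 4.1458 = 0.34 / 4.1458 = 0.0820, so n = 0.0820 − 0.058 = 0.0240.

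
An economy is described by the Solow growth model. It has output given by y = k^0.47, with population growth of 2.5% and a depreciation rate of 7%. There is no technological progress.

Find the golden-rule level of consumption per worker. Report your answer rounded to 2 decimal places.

c_gold ≈ 2.19

At the golden rule, f'(k) = n + δ, so α·k^(α−1) = n + δ and k_gold = (α/(n + δ))^(1/(1−α)).
k_gold = (0.47/0.095)^(1/0.53) = 4.9474^1.8868 ≈ 20.4245
c_gold = f(k_gold) − (n + δ)·k_gold = 4.1283 − 0.095×20.4245 ≈ 2.1880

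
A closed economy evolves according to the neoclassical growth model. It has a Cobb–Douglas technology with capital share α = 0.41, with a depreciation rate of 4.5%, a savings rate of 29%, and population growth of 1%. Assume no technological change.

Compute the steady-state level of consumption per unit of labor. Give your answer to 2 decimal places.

c* = 2.25

Steady state requires s·f(k) = (n + δ)·k, i.e. s·k^α = (n + δ)·k.
Dividing both sides by k: k^(1−α) = s / (n + δ).
k^0.59 = 0.29 / (0.010 + 0.045) = 0.29 / 0.055 = 5.2727
k* = 5.2727^(1/0.59) ≈ 16.7411
y* = (k*)^α = 16.7411^0.41 ≈ 3.1751
c* = (1 − s)·y* = (1 − 0.29) × 3.1751 ≈ 2.2543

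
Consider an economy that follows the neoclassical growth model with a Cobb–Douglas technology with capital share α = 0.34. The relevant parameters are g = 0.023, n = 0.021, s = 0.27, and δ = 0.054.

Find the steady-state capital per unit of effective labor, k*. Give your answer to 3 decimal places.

At the steady state, Δk = 0, so s·k^α = (n + g + δ)·k.
Dividing both sides by k: k^(1−α) = s / (n + g + δ).
k^0.66 = 0.27 / (0.021 + 0.023 + 0.054) = 0.27 / 0.098 = 2.7551
k* = 2.7551^(1/0.66) ≈ 4.6438

k* = 4.644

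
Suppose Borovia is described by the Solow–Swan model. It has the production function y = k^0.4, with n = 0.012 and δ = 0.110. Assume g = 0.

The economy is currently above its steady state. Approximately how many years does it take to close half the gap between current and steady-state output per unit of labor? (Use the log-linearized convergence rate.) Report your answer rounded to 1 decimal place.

about 9.5 years

Near the steady state the convergence rate is λ = (1 − α)(n + δ).
λ = (1 − 0.4) × 0.122 = 0.6 × 0.122 = 0.0732
Half-life = ln 2 / λ = 0.6931 / 0.0732 ≈ 9.47 years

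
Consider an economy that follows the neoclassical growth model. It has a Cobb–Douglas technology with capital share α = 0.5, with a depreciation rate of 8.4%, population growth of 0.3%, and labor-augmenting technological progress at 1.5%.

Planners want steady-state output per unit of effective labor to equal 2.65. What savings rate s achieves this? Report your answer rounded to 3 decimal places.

In steady state, investment equals break-even investment: s·k^α = (n + g + δ)·k.
Since y* = [s/(n + g + δ)]^(α/(1−α)), we have s/(n + g + δ) = (y*)^((1−α)/α) = 2.65^1 = 2.6500.
Therefore s = 2.6500 × (n + g + δ) = 2.6500 × 0.102 = 0.2703.

s ≈ 0.270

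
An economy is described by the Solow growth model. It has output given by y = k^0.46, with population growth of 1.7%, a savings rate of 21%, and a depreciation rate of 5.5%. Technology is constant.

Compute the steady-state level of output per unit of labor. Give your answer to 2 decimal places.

y* ≈ 2.49

At the steady state, Δk = 0, so s·k^α = (n + δ)·k.
Dividing both sides by k: k^(1−α) = s / (n + δ).
k^0.54 = 0.21 / (0.017 + 0.055) = 0.21 / 0.072 = 2.9167
k* = 2.9167^(1/0.54) ≈ 7.2596
y* = (k*)^α = 7.2596^0.46 ≈ 2.4890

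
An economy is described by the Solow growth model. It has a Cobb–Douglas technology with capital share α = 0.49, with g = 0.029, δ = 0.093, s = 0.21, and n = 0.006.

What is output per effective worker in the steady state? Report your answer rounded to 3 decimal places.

y* = 1.609

Steady state requires s·f(k) = (n + g + δ)·k, i.e. s·k^α = (n + g + δ)·k.
Dividing both sides by k: k^(1−α) = s / (n + g + δ).
k^0.51 = 0.21 / (0.006 + 0.029 + 0.093) = 0.21 / 0.128 = 1.6406
k* = 1.6406^(1/0.51) ≈ 2.6398
y* = (k*)^α = 2.6398^0.49 ≈ 1.6091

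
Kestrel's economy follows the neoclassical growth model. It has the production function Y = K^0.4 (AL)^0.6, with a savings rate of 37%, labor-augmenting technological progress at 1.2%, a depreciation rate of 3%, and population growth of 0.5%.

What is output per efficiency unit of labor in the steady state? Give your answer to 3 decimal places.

y* = 3.957

At the steady state, Δk = 0, so s·k^α = (n + g + δ)·k.
Dividing both sides by k: k^(1−α) = s / (n + g + δ).
k^0.6 = 0.37 / (0.005 + 0.012 + 0.030) = 0.37 / 0.047 = 7.8723
k* = 7.8723^(1/0.6) ≈ 31.1532
y* = (k*)^α = 31.1532^0.4 ≈ 3.9573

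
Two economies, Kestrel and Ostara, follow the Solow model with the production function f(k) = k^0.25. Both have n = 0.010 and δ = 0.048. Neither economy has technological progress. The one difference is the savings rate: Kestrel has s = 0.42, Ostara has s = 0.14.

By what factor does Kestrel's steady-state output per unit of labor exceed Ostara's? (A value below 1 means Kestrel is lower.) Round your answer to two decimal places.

y*_K / y*_O ≈ 1.44

Steady-state y* = [s/(n + δ)]^(α/(1−α)), so the ratio is [ (s_K/(n + δ)_K) / (s_O/(n + δ)_O) ]^0.3333.
s_K/(n + δ)_K = 0.42/0.058 = 7.2414; s_O/(n + δ)_O = 0.14/0.058 = 2.4138.
Ratio = (7.2414/2.4138)^0.3333 = 3.0000^0.3333 ≈ 1.4422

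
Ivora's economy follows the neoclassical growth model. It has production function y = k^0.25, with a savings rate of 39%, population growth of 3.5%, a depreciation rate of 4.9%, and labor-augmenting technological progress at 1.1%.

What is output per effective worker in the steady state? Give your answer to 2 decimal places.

At the steady state, Δk = 0, so s·k^α = (n + g + δ)·k.
Dividing both sides by k: k^(1−α) = s / (n + g + δ).
k^0.75 = 0.39 / (0.035 + 0.011 + 0.049) = 0.39 / 0.095 = 4.1053
k* = 4.1053^(1/0.75) ≈ 6.5734
y* = (k*)^α = 6.5734^0.25 ≈ 1.6012

y* = 1.60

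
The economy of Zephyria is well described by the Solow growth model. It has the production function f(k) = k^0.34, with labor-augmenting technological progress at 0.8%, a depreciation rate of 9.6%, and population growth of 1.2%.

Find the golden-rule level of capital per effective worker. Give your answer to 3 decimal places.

k_gold ≈ 5.100

The golden rule sets f'(k) = n + g + δ, i.e. α·k^(α−1) = n + g + δ.
So k^(1−α) = α / (n + g + δ) = 0.34 / 0.116 = 2.9310.
k_gold = 2.9310^(1/0.66) ≈ 5.1003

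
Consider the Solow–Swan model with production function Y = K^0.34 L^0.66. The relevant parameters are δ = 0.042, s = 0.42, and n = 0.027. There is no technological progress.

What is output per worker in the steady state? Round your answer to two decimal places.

In steady state, investment equals break-even investment: s·k^α = (n + δ)·k.
Dividing both sides by k: k^(1−α) = s / (n + δ).
k^0.66 = 0.42 / (0.027 + 0.042) = 0.42 / 0.069 = 6.0870
k* = 6.0870^(1/0.66) ≈ 15.4344
y* = (k*)^α = 15.4344^0.34 ≈ 2.5356

y* = 2.54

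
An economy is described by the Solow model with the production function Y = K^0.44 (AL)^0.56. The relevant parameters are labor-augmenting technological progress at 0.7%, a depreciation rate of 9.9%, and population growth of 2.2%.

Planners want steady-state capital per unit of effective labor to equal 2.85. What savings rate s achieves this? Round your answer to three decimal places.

s ≈ 0.230

In steady state, investment equals break-even investment: s·k^α = (n + g + δ)·k.
So s / (n + g + δ) = (k*)^(1−α) = 2.85^0.56 = 1.7977.
Therefore s = 1.7977 × (n + g + δ) = 1.7977 × 0.128 = 0.2301.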